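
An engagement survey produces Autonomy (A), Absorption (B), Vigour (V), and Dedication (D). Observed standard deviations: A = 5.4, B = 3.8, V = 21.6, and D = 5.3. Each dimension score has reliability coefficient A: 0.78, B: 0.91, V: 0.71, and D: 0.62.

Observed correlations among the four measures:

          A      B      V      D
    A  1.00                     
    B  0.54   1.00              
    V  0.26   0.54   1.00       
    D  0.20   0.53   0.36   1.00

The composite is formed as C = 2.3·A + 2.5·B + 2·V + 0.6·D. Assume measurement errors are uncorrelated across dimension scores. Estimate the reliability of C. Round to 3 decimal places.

0.812

Var(C) = 2.3²·5.4² + 2.5²·3.8² + 2²·21.6² + 0.6²·5.3² + 2·[5.75·5.4·3.8·0.54 + 4.6·5.4·21.6·0.26 + 1.38·5.4·5.3·0.20 + 5·3.8·21.6·0.54 + 1.5·3.8·5.3·0.53 + 1.2·21.6·5.3·0.36] = 2120.86 + 996.396 = 3117.25.
Because errors are independent across components, Cov(Tᵢ,Tⱼ) = Cov(Xᵢ,Xⱼ); the off-diagonal part of the true-score variance is the same as above.
True-score variance = [2.3²·5.4²·0.78 + 2.5²·3.8²·0.91 + 2²·21.6²·0.71 + 0.6²·5.3²·0.62] + 996.396 = 1533.75 + 996.396 = 2530.14.
Reliability = 2530.14 / 3117.25 = 0.812.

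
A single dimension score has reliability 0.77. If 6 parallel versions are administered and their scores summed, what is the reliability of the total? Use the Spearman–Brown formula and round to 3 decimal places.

0.953

ρ_k = kρ / (1 + (k−1)ρ) = 6·0.77 / (1 + 5·0.77) = 4.620 / 4.850 = 0.953.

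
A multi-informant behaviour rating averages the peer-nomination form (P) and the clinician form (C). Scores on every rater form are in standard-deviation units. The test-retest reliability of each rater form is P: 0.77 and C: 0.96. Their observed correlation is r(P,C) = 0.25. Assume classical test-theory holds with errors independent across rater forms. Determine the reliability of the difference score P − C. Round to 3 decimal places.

0.820

Var(P−C) = 1 + 1 − 2·0.25 = 2 − 0.5 = 1.5.
With uncorrelated errors the cross-covariances are all true-score covariance, so they carry over unchanged; only the diagonal terms shrink to ρᵢσᵢ².
True-score variance = [0.77 + 0.96] − 0.5 = 1.73 − 0.5 = 1.23.
Reliability = 1.23 / 1.5 = 0.820.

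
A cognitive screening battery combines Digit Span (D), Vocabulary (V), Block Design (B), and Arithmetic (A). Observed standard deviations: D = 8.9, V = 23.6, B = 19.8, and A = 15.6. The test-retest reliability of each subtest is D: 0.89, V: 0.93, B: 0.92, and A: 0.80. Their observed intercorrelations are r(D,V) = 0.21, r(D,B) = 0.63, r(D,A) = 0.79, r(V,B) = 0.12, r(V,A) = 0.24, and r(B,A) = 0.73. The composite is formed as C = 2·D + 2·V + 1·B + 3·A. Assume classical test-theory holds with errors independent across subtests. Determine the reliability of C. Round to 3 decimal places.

Var(C) = 2²·8.9² + 2²·23.6² + 19.8² + 3²·15.6² + 2·[4·8.9·23.6·0.21 + 2·8.9·19.8·0.63 + 6·8.9·15.6·0.79 + 2·23.6·19.8·0.12 + 6·23.6·15.6·0.24 + 3·19.8·15.6·0.73] = 5126.96 + 4750.63 = 9877.59.
With uncorrelated errors the cross-covariances are all true-score covariance, so they carry over unchanged; only the diagonal terms shrink to ρᵢσᵢ².
True-score variance = [2²·8.9²·0.89 + 2²·23.6²·0.93 + 19.8²·0.92 + 3²·15.6²·0.80] + 4750.63 = 4466.75 + 4750.63 = 9217.38.
Reliability = 9217.38 / 9877.59 = 0.933.

0.933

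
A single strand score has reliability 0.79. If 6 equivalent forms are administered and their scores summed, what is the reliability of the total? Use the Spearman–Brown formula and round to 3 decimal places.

0.958

ρ_k = kρ / (1 + (k−1)ρ) = 6·0.79 / (1 + 5·0.79) = 4.740 / 4.950 = 0.958.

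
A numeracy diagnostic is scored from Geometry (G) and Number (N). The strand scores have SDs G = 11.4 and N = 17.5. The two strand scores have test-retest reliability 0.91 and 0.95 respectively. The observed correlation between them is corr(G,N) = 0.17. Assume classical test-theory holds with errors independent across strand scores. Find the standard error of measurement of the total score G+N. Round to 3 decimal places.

Var(total) = 436.21 + 67.83 = 504.04.
True-score variance = 409.201 + 67.83 = 477.031, so reliability = 0.9464.
Error variance = 504.04 − 477.031 = 27.0089; SEM = √27.0089 = 5.197.

5.197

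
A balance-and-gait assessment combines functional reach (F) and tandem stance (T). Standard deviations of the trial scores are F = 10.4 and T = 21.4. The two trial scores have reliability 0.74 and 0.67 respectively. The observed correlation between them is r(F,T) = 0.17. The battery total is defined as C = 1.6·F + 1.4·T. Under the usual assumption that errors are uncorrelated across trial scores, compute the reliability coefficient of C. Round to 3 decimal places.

Var(C) = 1.6²·10.4² + 1.4²·21.4² + 2·[2.24·10.4·21.4·0.17] = 1174.49 + 169.502 = 1343.99.
With uncorrelated errors the cross-covariances are all true-score covariance, so they carry over unchanged; only the diagonal terms shrink to ρᵢσᵢ².
True-score variance = [1.6²·10.4²·0.74 + 1.4²·21.4²·0.67] + 169.502 = 806.291 + 169.502 = 975.793.
Reliability = 975.793 / 1343.99 = 0.726.

0.726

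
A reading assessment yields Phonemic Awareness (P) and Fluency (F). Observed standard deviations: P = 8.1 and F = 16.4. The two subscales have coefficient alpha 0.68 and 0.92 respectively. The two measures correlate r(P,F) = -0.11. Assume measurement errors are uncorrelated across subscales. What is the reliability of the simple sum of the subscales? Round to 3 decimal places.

0.861

Var(P+F) = 8.1² + 16.4² + 2·[8.1·16.4·(-0.11)] = 334.57 − 29.2248 = 305.345.
With uncorrelated errors the cross-covariances are all true-score covariance, so they carry over unchanged; only the diagonal terms shrink to ρᵢσᵢ².
True-score variance = [8.1²·0.68 + 16.4²·0.92] − 29.2248 = 292.058 − 29.2248 = 262.833.
Reliability = 262.833 / 305.345 = 0.861.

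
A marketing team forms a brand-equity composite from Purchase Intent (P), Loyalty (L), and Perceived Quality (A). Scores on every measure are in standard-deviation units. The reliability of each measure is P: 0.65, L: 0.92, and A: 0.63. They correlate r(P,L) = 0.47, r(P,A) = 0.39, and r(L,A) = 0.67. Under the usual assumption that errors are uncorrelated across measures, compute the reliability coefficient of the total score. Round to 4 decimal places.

0.8680

Var(P+L+A) = 3 + 2·[0.47 + 0.39 + 0.67] = 3 + 3.06 = 6.06.
Under uncorrelated errors the observed covariances equal the true-score covariances, so only the own-variance terms attenuate.
True-score variance = [0.65 + 0.92 + 0.63] + 3.06 = 2.2 + 3.06 = 5.26.
Reliability = 5.26 / 6.06 = 0.8680.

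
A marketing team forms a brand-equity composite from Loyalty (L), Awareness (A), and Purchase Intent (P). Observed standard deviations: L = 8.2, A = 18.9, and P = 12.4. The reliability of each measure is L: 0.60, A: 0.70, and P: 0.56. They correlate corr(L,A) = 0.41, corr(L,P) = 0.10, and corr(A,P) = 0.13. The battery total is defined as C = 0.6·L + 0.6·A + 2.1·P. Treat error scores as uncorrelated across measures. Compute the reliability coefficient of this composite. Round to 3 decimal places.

Var(C) = 0.6²·8.2² + 0.6²·18.9² + 2.1²·12.4² + 2·[0.36·8.2·18.9·0.41 + 1.26·8.2·12.4·0.10 + 1.26·18.9·12.4·0.13] = 830.884 + 148.15 = 979.033.
Under uncorrelated errors the observed covariances equal the true-score covariances, so only the own-variance terms attenuate.
True-score variance = [0.6²·8.2²·0.60 + 0.6²·18.9²·0.70 + 2.1²·12.4²·0.56] + 148.15 = 484.266 + 148.15 = 632.416.
Reliability = 632.416 / 979.033 = 0.646.

0.646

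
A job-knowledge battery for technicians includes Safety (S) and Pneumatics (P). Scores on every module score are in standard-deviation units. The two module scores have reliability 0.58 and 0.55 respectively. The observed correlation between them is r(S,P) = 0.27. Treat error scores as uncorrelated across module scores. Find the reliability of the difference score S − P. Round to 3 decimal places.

0.404

Var(S−P) = 1 + 1 − 2·0.27 = 2 − 0.54 = 1.46.
With uncorrelated errors the cross-covariances are all true-score covariance, so they carry over unchanged; only the diagonal terms shrink to ρᵢσᵢ².
True-score variance = [0.58 + 0.55] − 0.54 = 1.13 − 0.54 = 0.59.
Reliability = 0.59 / 1.46 = 0.404.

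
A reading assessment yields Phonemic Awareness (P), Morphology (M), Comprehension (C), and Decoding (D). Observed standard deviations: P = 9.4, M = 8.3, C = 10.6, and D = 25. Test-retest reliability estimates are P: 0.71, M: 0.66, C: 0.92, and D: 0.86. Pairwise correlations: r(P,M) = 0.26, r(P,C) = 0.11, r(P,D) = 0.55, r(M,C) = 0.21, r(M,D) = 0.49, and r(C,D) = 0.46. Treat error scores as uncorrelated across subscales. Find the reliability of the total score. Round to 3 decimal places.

0.914

Var(P+M+C+D) = 9.4² + 8.3² + 10.6² + 25² + 2·[9.4·8.3·0.26 + 9.4·10.6·0.11 + 9.4·25·0.55 + 8.3·10.6·0.21 + 8.3·25·0.49 + 10.6·25·0.46] = 894.61 + 805.093 = 1699.7.
With uncorrelated errors the cross-covariances are all true-score covariance, so they carry over unchanged; only the diagonal terms shrink to ρᵢσᵢ².
True-score variance = [9.4²·0.71 + 8.3²·0.66 + 10.6²·0.92 + 25²·0.86] + 805.093 = 749.074 + 805.093 = 1554.17.
Reliability = 1554.17 / 1699.7 = 0.914.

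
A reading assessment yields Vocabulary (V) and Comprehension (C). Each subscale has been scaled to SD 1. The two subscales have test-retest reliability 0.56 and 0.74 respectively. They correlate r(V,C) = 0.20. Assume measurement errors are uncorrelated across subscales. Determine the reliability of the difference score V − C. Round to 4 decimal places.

0.5625

Var(V−C) = 1 + 1 − 2·0.20 = 2 − 0.4 = 1.6.
With uncorrelated errors the cross-covariances are all true-score covariance, so they carry over unchanged; only the diagonal terms shrink to ρᵢσᵢ².
True-score variance = [0.56 + 0.74] − 0.4 = 1.3 − 0.4 = 0.9.
Reliability = 0.9 / 1.6 = 0.5625.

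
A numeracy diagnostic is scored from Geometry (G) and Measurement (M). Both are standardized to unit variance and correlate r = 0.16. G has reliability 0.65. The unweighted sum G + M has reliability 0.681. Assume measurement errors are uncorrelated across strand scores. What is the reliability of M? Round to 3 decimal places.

Var(G+M) = 2 + 2·0.16 = 2.320.
True-score variance = ρ_G + ρ_M + 2·0.16, so 0.681 = (0.65 + ρ_M + 0.32) / 2.320.
ρ_M = 0.681·2.320 − 0.65 − 0.32 = 0.610.

0.610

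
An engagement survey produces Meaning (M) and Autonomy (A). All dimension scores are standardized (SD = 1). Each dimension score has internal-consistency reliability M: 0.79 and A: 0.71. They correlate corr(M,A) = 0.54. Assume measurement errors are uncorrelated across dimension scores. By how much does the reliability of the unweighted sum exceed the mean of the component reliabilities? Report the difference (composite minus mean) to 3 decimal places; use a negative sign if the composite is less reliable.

Var(sum) = 2 + 1.08 = 3.08; true-score variance = 1.5 + 1.08 = 2.58; composite reliability = 0.8377.
Mean component reliability = 0.7500.
Difference = 0.8377 − 0.7500 = 0.088.

0.088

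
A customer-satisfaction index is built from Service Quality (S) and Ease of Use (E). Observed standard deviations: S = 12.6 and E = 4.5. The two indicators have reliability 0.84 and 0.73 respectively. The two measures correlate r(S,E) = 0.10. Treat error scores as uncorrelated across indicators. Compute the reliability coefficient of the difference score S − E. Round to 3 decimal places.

Var(S−E) = 12.6² + 4.5² − 2·12.6·4.5·0.10 = 179.01 − 11.34 = 167.67.
Because errors are independent across components, Cov(Tᵢ,Tⱼ) = Cov(Xᵢ,Xⱼ); the off-diagonal part of the true-score variance is the same as above.
True-score variance = [12.6²·0.84 + 4.5²·0.73] − 11.34 = 148.141 − 11.34 = 136.801.
Reliability = 136.801 / 167.67 = 0.816.

0.816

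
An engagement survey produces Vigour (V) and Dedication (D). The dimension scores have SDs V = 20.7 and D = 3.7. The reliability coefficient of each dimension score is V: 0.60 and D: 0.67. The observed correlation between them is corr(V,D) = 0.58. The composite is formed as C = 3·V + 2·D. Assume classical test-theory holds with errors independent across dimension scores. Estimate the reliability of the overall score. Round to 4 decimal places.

0.6488

Var(C) = 3²·20.7² + 2²·3.7² + 2·[6·20.7·3.7·0.58] = 3911.17 + 533.066 = 4444.24.
Under uncorrelated errors the observed covariances equal the true-score covariances, so only the own-variance terms attenuate.
True-score variance = [3²·20.7²·0.60 + 2²·3.7²·0.67] + 533.066 = 2350.54 + 533.066 = 2883.6.
Reliability = 2883.6 / 4444.24 = 0.6488.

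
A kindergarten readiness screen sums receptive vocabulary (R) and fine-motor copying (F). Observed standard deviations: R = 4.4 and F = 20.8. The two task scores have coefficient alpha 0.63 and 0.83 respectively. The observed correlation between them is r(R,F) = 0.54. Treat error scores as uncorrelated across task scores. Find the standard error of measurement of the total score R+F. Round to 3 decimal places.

8.984

Var(total) = 452 + 98.8416 = 550.842.
True-score variance = 371.288 + 98.8416 = 470.13, so reliability = 0.8535.
Error variance = 550.842 − 470.13 = 80.712; SEM = √80.712 = 8.984.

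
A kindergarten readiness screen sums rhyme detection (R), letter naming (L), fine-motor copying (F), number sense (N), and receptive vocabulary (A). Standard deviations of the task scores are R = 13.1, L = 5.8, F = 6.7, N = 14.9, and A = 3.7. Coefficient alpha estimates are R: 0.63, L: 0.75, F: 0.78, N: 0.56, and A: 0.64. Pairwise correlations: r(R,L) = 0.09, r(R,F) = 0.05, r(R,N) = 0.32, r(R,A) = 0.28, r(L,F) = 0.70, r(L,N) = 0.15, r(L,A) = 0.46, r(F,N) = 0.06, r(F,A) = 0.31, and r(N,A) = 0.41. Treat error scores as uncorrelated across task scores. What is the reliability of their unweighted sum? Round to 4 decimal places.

0.7786

Var(R+L+F+N+A) = 13.1² + 5.8² + 6.7² + 14.9² + 3.7² + 2·[13.1·5.8·0.09 + 13.1·6.7·0.05 + 13.1·14.9·0.32 + 13.1·3.7·0.28 + 5.8·6.7·0.70 + 5.8·14.9·0.15 + 5.8·3.7·0.46 + 6.7·14.9·0.06 + 6.7·3.7·0.31 + 14.9·3.7·0.41] = 485.84 + 347.147 = 832.987.
With uncorrelated errors the cross-covariances are all true-score covariance, so they carry over unchanged; only the diagonal terms shrink to ρᵢσᵢ².
True-score variance = [13.1²·0.63 + 5.8²·0.75 + 6.7²·0.78 + 14.9²·0.56 + 3.7²·0.64] + 347.147 = 301.446 + 347.147 = 648.593.
Reliability = 648.593 / 832.987 = 0.7786.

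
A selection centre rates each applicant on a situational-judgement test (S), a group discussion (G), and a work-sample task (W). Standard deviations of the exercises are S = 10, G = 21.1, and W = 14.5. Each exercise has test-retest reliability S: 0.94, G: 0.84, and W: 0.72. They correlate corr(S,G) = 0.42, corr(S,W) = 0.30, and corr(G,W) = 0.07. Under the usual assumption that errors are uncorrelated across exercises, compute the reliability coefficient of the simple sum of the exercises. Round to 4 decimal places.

Var(S+G+W) = 10² + 21.1² + 14.5² + 2·[10·21.1·0.42 + 10·14.5·0.30 + 21.1·14.5·0.07] = 755.46 + 307.073 = 1062.53.
Under uncorrelated errors the observed covariances equal the true-score covariances, so only the own-variance terms attenuate.
True-score variance = [10²·0.94 + 21.1²·0.84 + 14.5²·0.72] + 307.073 = 619.356 + 307.073 = 926.429.
Reliability = 926.429 / 1062.53 = 0.8719.

0.8719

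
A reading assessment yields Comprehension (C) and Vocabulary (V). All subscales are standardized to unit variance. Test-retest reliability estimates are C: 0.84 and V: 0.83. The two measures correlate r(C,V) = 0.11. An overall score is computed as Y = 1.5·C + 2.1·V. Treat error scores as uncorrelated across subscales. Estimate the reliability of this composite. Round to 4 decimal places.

Var(Y) = 1.5² + 2.1² + 2·[3.15·0.11] = 6.66 + 0.693 = 7.353.
With uncorrelated errors the cross-covariances are all true-score covariance, so they carry over unchanged; only the diagonal terms shrink to ρᵢσᵢ².
True-score variance = [1.5²·0.84 + 2.1²·0.83] + 0.693 = 5.5503 + 0.693 = 6.2433.
Reliability = 6.2433 / 7.353 = 0.8491.

0.8491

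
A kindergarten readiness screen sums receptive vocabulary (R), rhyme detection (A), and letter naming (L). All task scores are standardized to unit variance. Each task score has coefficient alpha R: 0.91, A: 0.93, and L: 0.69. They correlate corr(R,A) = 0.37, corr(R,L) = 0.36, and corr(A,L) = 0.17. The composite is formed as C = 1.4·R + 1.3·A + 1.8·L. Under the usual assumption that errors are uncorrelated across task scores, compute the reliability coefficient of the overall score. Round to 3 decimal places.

Var(C) = 1.4² + 1.3² + 1.8² + 2·[1.82·0.37 + 2.52·0.36 + 2.34·0.17] = 6.89 + 3.9568 = 10.8468.
With uncorrelated errors the cross-covariances are all true-score covariance, so they carry over unchanged; only the diagonal terms shrink to ρᵢσᵢ².
True-score variance = [1.4²·0.91 + 1.3²·0.93 + 1.8²·0.69] + 3.9568 = 5.5909 + 3.9568 = 9.5477.
Reliability = 9.5477 / 10.8468 = 0.880.

0.880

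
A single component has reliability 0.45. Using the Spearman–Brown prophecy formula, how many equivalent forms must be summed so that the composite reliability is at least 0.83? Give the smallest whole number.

k ≥ ρ*(1−ρ₁)/(ρ₁(1−ρ*)) = 0.83·0.55 / (0.45·0.17) = 5.967.
Smallest integer k = 6.

6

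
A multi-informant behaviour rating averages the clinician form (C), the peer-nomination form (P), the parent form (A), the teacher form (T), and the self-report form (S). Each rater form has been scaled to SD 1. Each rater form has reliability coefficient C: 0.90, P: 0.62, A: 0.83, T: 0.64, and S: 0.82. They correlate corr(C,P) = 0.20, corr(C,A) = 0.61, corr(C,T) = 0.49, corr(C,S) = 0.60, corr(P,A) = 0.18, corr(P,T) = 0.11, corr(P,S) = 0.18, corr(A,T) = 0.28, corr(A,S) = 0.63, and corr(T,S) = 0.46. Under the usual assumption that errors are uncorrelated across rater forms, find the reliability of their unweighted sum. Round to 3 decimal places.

Var(C+P+A+T+S) = 5 + 2·[0.20 + 0.61 + 0.49 + 0.60 + 0.18 + 0.11 + 0.18 + 0.28 + 0.63 + 0.46] = 5 + 7.48 = 12.48.
Under uncorrelated errors the observed covariances equal the true-score covariances, so only the own-variance terms attenuate.
True-score variance = [0.90 + 0.62 + 0.83 + 0.64 + 0.82] + 7.48 = 3.81 + 7.48 = 11.29.
Reliability = 11.29 / 12.48 = 0.905.

0.905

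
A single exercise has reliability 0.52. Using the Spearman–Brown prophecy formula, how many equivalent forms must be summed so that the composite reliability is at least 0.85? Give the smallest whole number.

6

k ≥ ρ*(1−ρ₁)/(ρ₁(1−ρ*)) = 0.85·0.48 / (0.52·0.15) = 5.231.
Smallest integer k = 6.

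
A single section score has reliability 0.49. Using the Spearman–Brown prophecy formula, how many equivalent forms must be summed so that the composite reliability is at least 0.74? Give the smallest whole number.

k ≥ ρ*(1−ρ₁)/(ρ₁(1−ρ*)) = 0.74·0.51 / (0.49·0.26) = 2.962.
Smallest integer k = 3.

3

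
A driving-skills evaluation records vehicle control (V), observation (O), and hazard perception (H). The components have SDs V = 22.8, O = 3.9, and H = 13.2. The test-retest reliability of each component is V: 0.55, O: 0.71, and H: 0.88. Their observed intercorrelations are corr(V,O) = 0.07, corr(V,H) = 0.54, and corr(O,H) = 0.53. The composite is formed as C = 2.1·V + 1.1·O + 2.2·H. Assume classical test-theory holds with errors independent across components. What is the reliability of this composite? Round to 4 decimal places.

0.7637

Var(C) = 2.1²·22.8² + 1.1²·3.9² + 2.2²·13.2² + 2·[2.31·22.8·3.9·0.07 + 4.62·22.8·13.2·0.54 + 2.42·3.9·13.2·0.53] = 3154.22 + 1662.48 = 4816.7.
With uncorrelated errors the cross-covariances are all true-score covariance, so they carry over unchanged; only the diagonal terms shrink to ρᵢσᵢ².
True-score variance = [2.1²·22.8²·0.55 + 1.1²·3.9²·0.71 + 2.2²·13.2²·0.88] + 1662.48 = 2016.06 + 1662.48 = 3678.55.
Reliability = 3678.55 / 4816.7 = 0.7637.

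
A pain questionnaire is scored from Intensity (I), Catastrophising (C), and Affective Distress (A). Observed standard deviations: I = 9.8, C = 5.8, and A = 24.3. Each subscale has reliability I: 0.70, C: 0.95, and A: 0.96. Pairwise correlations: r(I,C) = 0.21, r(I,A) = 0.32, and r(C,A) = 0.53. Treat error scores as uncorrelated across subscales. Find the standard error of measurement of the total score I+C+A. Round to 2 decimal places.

Var(total) = 720.17 + 325.679 = 1045.85.
True-score variance = 666.056 + 325.679 = 991.735, so reliability = 0.9483.
Error variance = 1045.85 − 991.735 = 54.1136; SEM = √54.1136 = 7.36.

7.36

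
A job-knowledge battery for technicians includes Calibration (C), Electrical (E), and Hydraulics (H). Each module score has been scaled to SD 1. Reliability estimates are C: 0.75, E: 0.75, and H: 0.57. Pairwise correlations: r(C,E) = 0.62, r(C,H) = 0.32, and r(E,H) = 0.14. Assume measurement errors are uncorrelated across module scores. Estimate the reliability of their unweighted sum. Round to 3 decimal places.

0.820

Var(C+E+H) = 3 + 2·[0.62 + 0.32 + 0.14] = 3 + 2.16 = 5.16.
Because errors are independent across components, Cov(Tᵢ,Tⱼ) = Cov(Xᵢ,Xⱼ); the off-diagonal part of the true-score variance is the same as above.
True-score variance = [0.75 + 0.75 + 0.57] + 2.16 = 2.07 + 2.16 = 4.23.
Reliability = 4.23 / 5.16 = 0.820.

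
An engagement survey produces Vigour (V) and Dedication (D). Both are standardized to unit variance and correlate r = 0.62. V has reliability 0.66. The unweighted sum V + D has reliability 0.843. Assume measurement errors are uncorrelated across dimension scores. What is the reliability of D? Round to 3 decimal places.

0.831

Var(V+D) = 2 + 2·0.62 = 3.240.
True-score variance = ρ_V + ρ_D + 2·0.62, so 0.843 = (0.66 + ρ_D + 1.24) / 3.240.
ρ_D = 0.843·3.240 − 0.66 − 1.24 = 0.831.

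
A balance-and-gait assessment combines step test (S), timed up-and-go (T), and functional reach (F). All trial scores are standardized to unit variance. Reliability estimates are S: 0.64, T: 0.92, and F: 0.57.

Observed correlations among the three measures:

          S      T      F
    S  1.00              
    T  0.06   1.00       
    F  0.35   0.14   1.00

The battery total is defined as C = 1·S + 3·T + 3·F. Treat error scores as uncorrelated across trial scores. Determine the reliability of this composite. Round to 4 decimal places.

Var(C) = 1 + 3² + 3² + 2·[3·0.06 + 3·0.35 + 9·0.14] = 19 + 4.98 = 23.98.
Because errors are independent across components, Cov(Tᵢ,Tⱼ) = Cov(Xᵢ,Xⱼ); the off-diagonal part of the true-score variance is the same as above.
True-score variance = [0.64 + 3²·0.92 + 3²·0.57] + 4.98 = 14.05 + 4.98 = 19.03.
Reliability = 19.03 / 23.98 = 0.7936.

0.7936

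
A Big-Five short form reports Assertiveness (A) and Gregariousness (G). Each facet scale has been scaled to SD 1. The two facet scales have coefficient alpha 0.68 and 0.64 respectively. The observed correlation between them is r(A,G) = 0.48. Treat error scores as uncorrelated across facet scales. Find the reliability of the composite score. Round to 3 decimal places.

Var(A+G) = 2 + 2·[0.48] = 2 + 0.96 = 2.96.
Because errors are independent across components, Cov(Tᵢ,Tⱼ) = Cov(Xᵢ,Xⱼ); the off-diagonal part of the true-score variance is the same as above.
True-score variance = [0.68 + 0.64] + 0.96 = 1.32 + 0.96 = 2.28.
Reliability = 2.28 / 2.96 = 0.770.

0.770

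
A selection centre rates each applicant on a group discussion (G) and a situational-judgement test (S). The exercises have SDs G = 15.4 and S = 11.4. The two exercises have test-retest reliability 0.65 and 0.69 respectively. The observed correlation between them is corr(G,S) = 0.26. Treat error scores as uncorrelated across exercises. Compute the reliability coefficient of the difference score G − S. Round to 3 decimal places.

Var(G−S) = 15.4² + 11.4² − 2·15.4·11.4·0.26 = 367.12 − 91.2912 = 275.829.
Under uncorrelated errors the observed covariances equal the true-score covariances, so only the own-variance terms attenuate.
True-score variance = [15.4²·0.65 + 11.4²·0.69] − 91.2912 = 243.826 − 91.2912 = 152.535.
Reliability = 152.535 / 275.829 = 0.553.

0.553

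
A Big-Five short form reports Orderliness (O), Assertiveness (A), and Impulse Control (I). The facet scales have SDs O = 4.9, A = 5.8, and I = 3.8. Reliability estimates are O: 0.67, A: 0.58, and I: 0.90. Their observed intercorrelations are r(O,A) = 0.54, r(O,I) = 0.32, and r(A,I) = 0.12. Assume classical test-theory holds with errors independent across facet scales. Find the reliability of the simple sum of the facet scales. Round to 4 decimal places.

0.8042

Var(O+A+I) = 4.9² + 5.8² + 3.8² + 2·[4.9·5.8·0.54 + 4.9·3.8·0.32 + 5.8·3.8·0.12] = 72.09 + 47.9 = 119.99.
Under uncorrelated errors the observed covariances equal the true-score covariances, so only the own-variance terms attenuate.
True-score variance = [4.9²·0.67 + 5.8²·0.58 + 3.8²·0.90] + 47.9 = 48.5939 + 47.9 = 96.4939.
Reliability = 96.4939 / 119.99 = 0.8042.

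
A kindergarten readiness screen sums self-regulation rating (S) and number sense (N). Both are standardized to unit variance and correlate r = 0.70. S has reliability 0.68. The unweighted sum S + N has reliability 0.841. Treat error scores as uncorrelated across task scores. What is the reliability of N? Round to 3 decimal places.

0.779

Var(S+N) = 2 + 2·0.70 = 3.400.
True-score variance = ρ_S + ρ_N + 2·0.70, so 0.841 = (0.68 + ρ_N + 1.40) / 3.400.
ρ_N = 0.841·3.400 − 0.68 − 1.40 = 0.779.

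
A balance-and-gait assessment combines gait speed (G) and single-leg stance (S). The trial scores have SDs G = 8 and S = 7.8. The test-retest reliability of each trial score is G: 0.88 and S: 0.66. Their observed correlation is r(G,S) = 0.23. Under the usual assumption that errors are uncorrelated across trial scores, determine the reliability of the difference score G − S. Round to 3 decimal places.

Var(G−S) = 8² + 7.8² − 2·8·7.8·0.23 = 124.84 − 28.704 = 96.136.
Under uncorrelated errors the observed covariances equal the true-score covariances, so only the own-variance terms attenuate.
True-score variance = [8²·0.88 + 7.8²·0.66] − 28.704 = 96.4744 − 28.704 = 67.7704.
Reliability = 67.7704 / 96.136 = 0.705.

0.705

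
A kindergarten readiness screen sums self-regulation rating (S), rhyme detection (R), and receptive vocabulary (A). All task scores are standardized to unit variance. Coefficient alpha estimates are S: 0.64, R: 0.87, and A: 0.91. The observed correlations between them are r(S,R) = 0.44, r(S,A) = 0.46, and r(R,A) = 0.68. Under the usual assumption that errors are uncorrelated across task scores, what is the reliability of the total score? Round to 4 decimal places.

0.9058

Var(S+R+A) = 3 + 2·[0.44 + 0.46 + 0.68] = 3 + 3.16 = 6.16.
Under uncorrelated errors the observed covariances equal the true-score covariances, so only the own-variance terms attenuate.
True-score variance = [0.64 + 0.87 + 0.91] + 3.16 = 2.42 + 3.16 = 5.58.
Reliability = 5.58 / 6.16 = 0.9058.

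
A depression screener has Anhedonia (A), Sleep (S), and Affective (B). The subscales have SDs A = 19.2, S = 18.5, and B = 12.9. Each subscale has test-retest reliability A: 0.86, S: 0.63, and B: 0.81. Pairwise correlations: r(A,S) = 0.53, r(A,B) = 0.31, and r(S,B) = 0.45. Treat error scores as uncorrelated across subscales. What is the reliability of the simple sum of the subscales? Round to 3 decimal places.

0.871

Var(A+S+B) = 19.2² + 18.5² + 12.9² + 2·[19.2·18.5·0.53 + 19.2·12.9·0.31 + 18.5·12.9·0.45] = 877.3 + 744.859 = 1622.16.
Under uncorrelated errors the observed covariances equal the true-score covariances, so only the own-variance terms attenuate.
True-score variance = [19.2²·0.86 + 18.5²·0.63 + 12.9²·0.81] + 744.859 = 667.44 + 744.859 = 1412.3.
Reliability = 1412.3 / 1622.16 = 0.871.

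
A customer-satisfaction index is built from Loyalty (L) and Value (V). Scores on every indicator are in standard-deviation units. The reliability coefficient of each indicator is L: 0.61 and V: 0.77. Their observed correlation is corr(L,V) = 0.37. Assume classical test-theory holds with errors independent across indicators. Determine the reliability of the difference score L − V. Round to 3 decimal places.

Var(L−V) = 1 + 1 − 2·0.37 = 2 − 0.74 = 1.26.
Under uncorrelated errors the observed covariances equal the true-score covariances, so only the own-variance terms attenuate.
True-score variance = [0.61 + 0.77] − 0.74 = 1.38 − 0.74 = 0.64.
Reliability = 0.64 / 1.26 = 0.508.

0.508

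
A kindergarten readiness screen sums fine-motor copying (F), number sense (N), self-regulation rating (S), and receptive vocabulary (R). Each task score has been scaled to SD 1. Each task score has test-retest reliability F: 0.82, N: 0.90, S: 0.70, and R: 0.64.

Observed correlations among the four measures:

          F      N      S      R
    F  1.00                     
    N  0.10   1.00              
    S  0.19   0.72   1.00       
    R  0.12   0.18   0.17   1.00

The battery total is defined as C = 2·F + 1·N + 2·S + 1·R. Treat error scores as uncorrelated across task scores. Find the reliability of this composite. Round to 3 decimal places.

Var(C) = 2² + 1 + 2² + 1 + 2·[2·0.10 + 4·0.19 + 2·0.12 + 2·0.72 + 0.18 + 2·0.17] = 10 + 6.32 = 16.32.
With uncorrelated errors the cross-covariances are all true-score covariance, so they carry over unchanged; only the diagonal terms shrink to ρᵢσᵢ².
True-score variance = [2²·0.82 + 0.90 + 2²·0.70 + 0.64] + 6.32 = 7.62 + 6.32 = 13.94.
Reliability = 13.94 / 16.32 = 0.854.

0.854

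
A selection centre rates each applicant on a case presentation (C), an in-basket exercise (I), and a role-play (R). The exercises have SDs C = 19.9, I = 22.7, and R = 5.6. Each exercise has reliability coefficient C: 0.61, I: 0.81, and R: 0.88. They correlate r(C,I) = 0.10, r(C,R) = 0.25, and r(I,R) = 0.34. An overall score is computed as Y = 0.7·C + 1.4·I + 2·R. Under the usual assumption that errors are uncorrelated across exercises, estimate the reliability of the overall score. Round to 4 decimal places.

0.8374

Var(Y) = 0.7²·19.9² + 1.4²·22.7² + 2²·5.6² + 2·[0.98·19.9·22.7·0.10 + 1.4·19.9·5.6·0.25 + 2.8·22.7·5.6·0.34] = 1329.45 + 408.584 = 1738.04.
Because errors are independent across components, Cov(Tᵢ,Tⱼ) = Cov(Xᵢ,Xⱼ); the off-diagonal part of the true-score variance is the same as above.
True-score variance = [0.7²·19.9²·0.61 + 1.4²·22.7²·0.81 + 2²·5.6²·0.88] + 408.584 = 1046.83 + 408.584 = 1455.41.
Reliability = 1455.41 / 1738.04 = 0.8374.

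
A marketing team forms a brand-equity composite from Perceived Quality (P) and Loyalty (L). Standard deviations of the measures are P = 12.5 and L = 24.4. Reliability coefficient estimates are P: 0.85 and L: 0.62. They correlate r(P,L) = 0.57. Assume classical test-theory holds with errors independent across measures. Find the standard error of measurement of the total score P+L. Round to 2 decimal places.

Var(total) = 751.61 + 347.7 = 1099.31.
True-score variance = 501.936 + 347.7 = 849.636, so reliability = 0.7729.
Error variance = 1099.31 − 849.636 = 249.674; SEM = √249.674 = 15.80.

15.80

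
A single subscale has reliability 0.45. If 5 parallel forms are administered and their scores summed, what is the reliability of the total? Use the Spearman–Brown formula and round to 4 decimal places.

ρ_k = kρ / (1 + (k−1)ρ) = 5·0.45 / (1 + 4·0.45) = 2.250 / 2.800 = 0.8036.

0.8036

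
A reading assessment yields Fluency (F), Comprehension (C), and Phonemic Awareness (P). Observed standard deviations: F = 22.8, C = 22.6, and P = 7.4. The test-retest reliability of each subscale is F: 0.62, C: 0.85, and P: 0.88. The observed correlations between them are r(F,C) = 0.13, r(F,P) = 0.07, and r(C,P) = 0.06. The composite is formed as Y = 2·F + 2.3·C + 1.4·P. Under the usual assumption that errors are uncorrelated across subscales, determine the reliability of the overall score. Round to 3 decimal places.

Var(Y) = 2²·22.8² + 2.3²·22.6² + 1.4²·7.4² + 2·[4.6·22.8·22.6·0.13 + 2.8·22.8·7.4·0.07 + 3.22·22.6·7.4·0.06] = 4888.61 + 747.035 = 5635.64.
Because errors are independent across components, Cov(Tᵢ,Tⱼ) = Cov(Xᵢ,Xⱼ); the off-diagonal part of the true-score variance is the same as above.
True-score variance = [2²·22.8²·0.62 + 2.3²·22.6²·0.85 + 1.4²·7.4²·0.88] + 747.035 = 3680.29 + 747.035 = 4427.32.
Reliability = 4427.32 / 5635.64 = 0.786.

0.786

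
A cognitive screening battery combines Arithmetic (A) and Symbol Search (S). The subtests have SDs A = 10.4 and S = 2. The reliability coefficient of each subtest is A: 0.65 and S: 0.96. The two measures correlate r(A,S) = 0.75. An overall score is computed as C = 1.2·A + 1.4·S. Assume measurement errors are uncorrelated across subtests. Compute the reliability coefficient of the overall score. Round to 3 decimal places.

Var(C) = 1.2²·10.4² + 1.4²·2² + 2·[1.68·10.4·2·0.75] = 163.59 + 52.416 = 216.006.
Because errors are independent across components, Cov(Tᵢ,Tⱼ) = Cov(Xᵢ,Xⱼ); the off-diagonal part of the true-score variance is the same as above.
True-score variance = [1.2²·10.4²·0.65 + 1.4²·2²·0.96] + 52.416 = 108.764 + 52.416 = 161.18.
Reliability = 161.18 / 216.006 = 0.746.

0.746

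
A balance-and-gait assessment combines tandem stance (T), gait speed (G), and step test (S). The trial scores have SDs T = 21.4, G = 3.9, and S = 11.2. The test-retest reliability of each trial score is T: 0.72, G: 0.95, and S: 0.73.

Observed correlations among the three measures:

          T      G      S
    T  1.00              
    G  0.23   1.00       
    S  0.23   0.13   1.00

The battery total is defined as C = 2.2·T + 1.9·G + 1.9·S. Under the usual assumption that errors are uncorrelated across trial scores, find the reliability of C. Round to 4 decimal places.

Var(C) = 2.2²·21.4² + 1.9²·3.9² + 1.9²·11.2² + 2·[4.18·21.4·3.9·0.23 + 4.18·21.4·11.2·0.23 + 3.61·3.9·11.2·0.13] = 2724.27 + 662.332 = 3386.6.
Because errors are independent across components, Cov(Tᵢ,Tⱼ) = Cov(Xᵢ,Xⱼ); the off-diagonal part of the true-score variance is the same as above.
True-score variance = [2.2²·21.4²·0.72 + 1.9²·3.9²·0.95 + 1.9²·11.2²·0.73] + 662.332 = 1978.63 + 662.332 = 2640.97.
Reliability = 2640.97 / 3386.6 = 0.7798.

0.7798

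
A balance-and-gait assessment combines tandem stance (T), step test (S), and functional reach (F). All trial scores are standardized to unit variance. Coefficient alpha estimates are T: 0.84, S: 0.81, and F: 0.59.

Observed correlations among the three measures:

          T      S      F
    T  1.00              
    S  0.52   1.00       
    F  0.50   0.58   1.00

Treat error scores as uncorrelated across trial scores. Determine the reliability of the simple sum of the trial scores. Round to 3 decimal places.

Var(T+S+F) = 3 + 2·[0.52 + 0.50 + 0.58] = 3 + 3.2 = 6.2.
Under uncorrelated errors the observed covariances equal the true-score covariances, so only the own-variance terms attenuate.
True-score variance = [0.84 + 0.81 + 0.59] + 3.2 = 2.24 + 3.2 = 5.44.
Reliability = 5.44 / 6.2 = 0.877.

0.877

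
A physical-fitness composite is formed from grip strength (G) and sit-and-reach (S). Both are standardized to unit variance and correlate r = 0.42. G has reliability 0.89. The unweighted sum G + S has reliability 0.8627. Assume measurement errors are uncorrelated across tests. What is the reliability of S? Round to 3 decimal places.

0.720

Var(G+S) = 2 + 2·0.42 = 2.840.
True-score variance = ρ_G + ρ_S + 2·0.42, so 0.8627 = (0.89 + ρ_S + 0.84) / 2.840.
ρ_S = 0.8627·2.840 − 0.89 − 0.84 = 0.720.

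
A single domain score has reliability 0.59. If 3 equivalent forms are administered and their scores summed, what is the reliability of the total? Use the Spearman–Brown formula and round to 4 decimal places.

ρ_k = kρ / (1 + (k−1)ρ) = 3·0.59 / (1 + 2·0.59) = 1.770 / 2.180 = 0.8119.

0.8119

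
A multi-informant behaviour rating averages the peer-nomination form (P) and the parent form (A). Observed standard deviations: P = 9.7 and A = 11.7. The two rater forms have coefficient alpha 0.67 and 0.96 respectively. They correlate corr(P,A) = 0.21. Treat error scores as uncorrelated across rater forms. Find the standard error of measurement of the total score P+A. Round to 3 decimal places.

Var(total) = 230.98 + 47.6658 = 278.646.
True-score variance = 194.455 + 47.6658 = 242.12, so reliability = 0.8689.
Error variance = 278.646 − 242.12 = 36.5253; SEM = √36.5253 = 6.044.

6.044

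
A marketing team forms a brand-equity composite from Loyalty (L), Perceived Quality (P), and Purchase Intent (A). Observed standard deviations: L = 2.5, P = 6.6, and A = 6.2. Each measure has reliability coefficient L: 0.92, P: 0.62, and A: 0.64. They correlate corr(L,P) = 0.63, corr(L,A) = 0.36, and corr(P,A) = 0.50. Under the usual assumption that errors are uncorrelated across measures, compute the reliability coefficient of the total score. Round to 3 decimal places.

0.808

Var(L+P+A) = 2.5² + 6.6² + 6.2² + 2·[2.5·6.6·0.63 + 2.5·6.2·0.36 + 6.6·6.2·0.50] = 88.25 + 72.87 = 161.12.
Because errors are independent across components, Cov(Tᵢ,Tⱼ) = Cov(Xᵢ,Xⱼ); the off-diagonal part of the true-score variance is the same as above.
True-score variance = [2.5²·0.92 + 6.6²·0.62 + 6.2²·0.64] + 72.87 = 57.3588 + 72.87 = 130.229.
Reliability = 130.229 / 161.12 = 0.808.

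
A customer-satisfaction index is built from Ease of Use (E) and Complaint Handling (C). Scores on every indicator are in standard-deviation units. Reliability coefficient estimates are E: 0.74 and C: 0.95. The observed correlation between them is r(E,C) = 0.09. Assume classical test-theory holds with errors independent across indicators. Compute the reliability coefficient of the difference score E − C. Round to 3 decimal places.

0.830

Var(E−C) = 1 + 1 − 2·0.09 = 2 − 0.18 = 1.82.
Because errors are independent across components, Cov(Tᵢ,Tⱼ) = Cov(Xᵢ,Xⱼ); the off-diagonal part of the true-score variance is the same as above.
True-score variance = [0.74 + 0.95] − 0.18 = 1.69 − 0.18 = 1.51.
Reliability = 1.51 / 1.82 = 0.830.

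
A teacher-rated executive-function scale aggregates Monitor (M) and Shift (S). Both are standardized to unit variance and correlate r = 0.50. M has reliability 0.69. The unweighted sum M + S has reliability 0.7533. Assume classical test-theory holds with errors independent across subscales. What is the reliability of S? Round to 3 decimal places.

Var(M+S) = 2 + 2·0.50 = 3.000.
True-score variance = ρ_M + ρ_S + 2·0.50, so 0.7533 = (0.69 + ρ_S + 1.00) / 3.000.
ρ_S = 0.7533·3.000 − 0.69 − 1.00 = 0.570.

0.570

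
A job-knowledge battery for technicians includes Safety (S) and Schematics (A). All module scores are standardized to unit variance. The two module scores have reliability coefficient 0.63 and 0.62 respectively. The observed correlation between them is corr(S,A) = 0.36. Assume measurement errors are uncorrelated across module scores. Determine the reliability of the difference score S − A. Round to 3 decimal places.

0.414

Var(S−A) = 1 + 1 − 2·0.36 = 2 − 0.72 = 1.28.
Under uncorrelated errors the observed covariances equal the true-score covariances, so only the own-variance terms attenuate.
True-score variance = [0.63 + 0.62] − 0.72 = 1.25 − 0.72 = 0.53.
Reliability = 0.53 / 1.28 = 0.414.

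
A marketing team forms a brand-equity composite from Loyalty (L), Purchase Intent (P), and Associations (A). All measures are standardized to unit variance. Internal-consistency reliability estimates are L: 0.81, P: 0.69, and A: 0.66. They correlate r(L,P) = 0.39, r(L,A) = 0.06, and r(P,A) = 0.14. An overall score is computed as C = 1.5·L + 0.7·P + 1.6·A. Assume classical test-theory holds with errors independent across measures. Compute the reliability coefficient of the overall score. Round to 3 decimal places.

Var(C) = 1.5² + 0.7² + 1.6² + 2·[1.05·0.39 + 2.4·0.06 + 1.12·0.14] = 5.3 + 1.4206 = 6.7206.
Under uncorrelated errors the observed covariances equal the true-score covariances, so only the own-variance terms attenuate.
True-score variance = [1.5²·0.81 + 0.7²·0.69 + 1.6²·0.66] + 1.4206 = 3.8502 + 1.4206 = 5.2708.
Reliability = 5.2708 / 6.7206 = 0.784.

0.784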